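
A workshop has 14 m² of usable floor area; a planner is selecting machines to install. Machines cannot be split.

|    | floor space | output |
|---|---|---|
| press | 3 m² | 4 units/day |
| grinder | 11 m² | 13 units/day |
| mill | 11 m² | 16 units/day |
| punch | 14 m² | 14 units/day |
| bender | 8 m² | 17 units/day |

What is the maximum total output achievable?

21

press + mill: floor space 3 + 11 = 14 ≤ 14, output 4 + 16 = 20.
bender: floor space 8 ≤ 14, output 17.
press + bender: floor space 3 + 8 = 11 ≤ 14, output 4 + 17 = 21.
Best is press and bender with total output 21.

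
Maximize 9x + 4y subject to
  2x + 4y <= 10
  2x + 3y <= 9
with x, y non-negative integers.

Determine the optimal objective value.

36

(x,y)=(4,0): 2·4+4·0=8≤10, 2·4+3·0=8≤9, objective 36.
(x,y)=(3,1): 2·3+4·1=10≤10, 2·3+3·1=9≤9, objective 31.
(x,y)=(3,0): 2·3+4·0=6≤10, 2·3+3·0=6≤9, objective 27.
The best lattice point is (4,0), giving 36.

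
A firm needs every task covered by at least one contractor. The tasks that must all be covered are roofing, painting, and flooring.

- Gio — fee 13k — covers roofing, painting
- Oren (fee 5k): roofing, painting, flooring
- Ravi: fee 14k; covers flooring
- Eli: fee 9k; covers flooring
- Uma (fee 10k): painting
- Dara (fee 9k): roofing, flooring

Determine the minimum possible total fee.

5

Oren alone covers roofing, painting, flooring — every task.
Total fee: 5.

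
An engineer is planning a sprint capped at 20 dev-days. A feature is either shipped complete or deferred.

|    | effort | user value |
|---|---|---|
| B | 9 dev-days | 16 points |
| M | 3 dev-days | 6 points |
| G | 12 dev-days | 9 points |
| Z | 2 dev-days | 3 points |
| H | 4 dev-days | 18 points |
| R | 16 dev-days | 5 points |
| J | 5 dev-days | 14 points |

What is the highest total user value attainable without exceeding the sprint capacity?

51

Allowing fractional choices, the relaxed optimum would be about 52.2, but features are indivisible.
B + Z + H + J: effort 9 + 2 + 4 + 5 = 20 ≤ 20, user value 16 + 3 + 18 + 14 = 51.
B + H + J: effort 9 + 4 + 5 = 18 ≤ 20, user value 16 + 18 + 14 = 48.
B + M + Z + H: effort 9 + 3 + 2 + 4 = 18 ≤ 20, user value 16 + 6 + 3 + 18 = 43.
Best is B, Z, H, and J with total user value 51.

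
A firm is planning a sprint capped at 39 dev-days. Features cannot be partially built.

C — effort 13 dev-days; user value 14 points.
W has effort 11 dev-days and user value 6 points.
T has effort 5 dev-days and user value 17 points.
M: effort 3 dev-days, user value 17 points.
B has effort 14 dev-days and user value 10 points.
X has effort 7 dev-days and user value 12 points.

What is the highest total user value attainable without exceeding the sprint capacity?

66

Allowing fractional choices, the relaxed optimum would be about 67.9, but features are indivisible.
C + T + M + X: effort 13 + 5 + 3 + 7 = 28 ≤ 39, user value 14 + 17 + 17 + 12 = 60.
C + W + T + M + X: effort 13 + 11 + 5 + 3 + 7 = 39 ≤ 39, user value 14 + 6 + 17 + 17 + 12 = 66.
Best is C, W, T, M, and X with total user value 66.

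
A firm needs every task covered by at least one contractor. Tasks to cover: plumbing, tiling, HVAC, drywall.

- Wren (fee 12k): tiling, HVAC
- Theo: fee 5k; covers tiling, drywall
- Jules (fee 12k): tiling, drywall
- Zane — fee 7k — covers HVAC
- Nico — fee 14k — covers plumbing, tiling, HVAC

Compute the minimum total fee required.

This is an integer covering problem.
The greedy cost-per-new-task heuristic would pick Theo, Zane, and Nico for 26, but a cheaper cover exists.
Choose Theo and Nico: together they cover plumbing, tiling, HVAC, drywall — every task.
Total fee: 5 + 14 = 19.
No cover costs less than 19.

19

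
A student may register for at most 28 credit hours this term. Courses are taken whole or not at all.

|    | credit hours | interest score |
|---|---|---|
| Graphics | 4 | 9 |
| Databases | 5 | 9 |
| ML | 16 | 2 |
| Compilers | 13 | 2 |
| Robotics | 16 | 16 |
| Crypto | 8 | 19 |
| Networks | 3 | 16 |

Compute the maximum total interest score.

53

Allowing fractional choices, the relaxed optimum would be about 61.0, but courses are indivisible.
Graphics + Databases + Robotics + Networks: credit hours 4 + 5 + 16 + 3 = 28 ≤ 28, interest score 9 + 9 + 16 + 16 = 50.
Graphics + Databases + Crypto + Networks: credit hours 4 + 5 + 8 + 3 = 20 ≤ 28, interest score 9 + 9 + 19 + 16 = 53.
Robotics + Crypto + Networks: credit hours 16 + 8 + 3 = 27 ≤ 28, interest score 16 + 19 + 16 = 51.
Best is Graphics, Databases, Crypto, and Networks with total interest score 53.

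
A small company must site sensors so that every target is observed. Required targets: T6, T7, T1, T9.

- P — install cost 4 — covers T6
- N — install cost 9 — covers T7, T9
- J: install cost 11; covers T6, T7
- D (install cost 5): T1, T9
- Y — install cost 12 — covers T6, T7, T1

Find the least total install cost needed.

16

This is a weighted set-cover instance.
The greedy cost-per-new-target heuristic would pick D, P, and N for 18, but a cheaper cover exists.
Choose J and D: together they cover T6, T7, T1, T9 — every target.
Total install cost: 11 + 5 = 16.
No cover costs less than 16.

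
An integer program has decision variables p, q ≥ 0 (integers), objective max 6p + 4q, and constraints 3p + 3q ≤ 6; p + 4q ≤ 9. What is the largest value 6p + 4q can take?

(p,q)=(2,0): 3·2+3·0=6≤6, 1·2+4·0=2≤9, objective 12.
(p,q)=(1,1): 3·1+3·1=6≤6, 1·1+4·1=5≤9, objective 10.
(p,q)=(1,0): 3·1+3·0=3≤6, 1·1+4·0=1≤9, objective 6.
No feasible integer point exceeds 12.

12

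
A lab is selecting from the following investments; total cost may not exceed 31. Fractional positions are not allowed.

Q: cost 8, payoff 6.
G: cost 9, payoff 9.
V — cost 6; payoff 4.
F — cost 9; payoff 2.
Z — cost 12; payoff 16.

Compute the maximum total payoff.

31

Allowing fractional choices, the relaxed optimum would be about 32.3, but investments are indivisible.
Q + G + Z: cost 8 + 9 + 12 = 29 ≤ 31, payoff 6 + 9 + 16 = 31.
G + V + Z: cost 9 + 6 + 12 = 27 ≤ 31, payoff 9 + 4 + 16 = 29.
Best is Q, G, and Z with total payoff 31.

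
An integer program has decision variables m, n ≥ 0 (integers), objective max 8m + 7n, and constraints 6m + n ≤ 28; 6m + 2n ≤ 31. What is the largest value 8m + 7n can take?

(m,n)=(0,15): 6·0+1·15=15≤28, 6·0+2·15=30≤31, objective 105.
(m,n)=(0,14): 6·0+1·14=14≤28, 6·0+2·14=28≤31, objective 98.
Maximum is 105 at (m,n)=(0,15).

105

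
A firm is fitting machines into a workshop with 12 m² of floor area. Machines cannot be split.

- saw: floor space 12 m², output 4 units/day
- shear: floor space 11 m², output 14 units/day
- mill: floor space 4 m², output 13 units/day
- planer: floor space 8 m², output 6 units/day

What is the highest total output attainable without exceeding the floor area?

Allowing fractional choices, the relaxed optimum would be about 23.2, but machines are indivisible.
mill + planer: floor space 4 + 8 = 12 ≤ 12, output 13 + 6 = 19.
shear: floor space 11 ≤ 12, output 14.
mill: floor space 4 ≤ 12, output 13.
Best is mill and planer with total output 19.

19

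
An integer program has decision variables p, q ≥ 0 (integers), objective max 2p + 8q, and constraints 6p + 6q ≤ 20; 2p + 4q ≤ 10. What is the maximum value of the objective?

18

Relaxing integrality, the LP optimum is 20.00 at (p,q) = (0, 2.5), which is not an integer point.
(p,q)=(1,2): 6·1+6·2=18≤20, 2·1+4·2=10≤10, objective 18.
(p,q)=(0,2): 6·0+6·2=12≤20, 2·0+4·2=8≤10, objective 16.
(p,q)=(2,1): 6·2+6·1=18≤20, 2·2+4·1=8≤10, objective 12.
(p,q)=(1,1): 6·1+6·1=12≤20, 2·1+4·1=6≤10, objective 10.
No feasible integer point exceeds 18.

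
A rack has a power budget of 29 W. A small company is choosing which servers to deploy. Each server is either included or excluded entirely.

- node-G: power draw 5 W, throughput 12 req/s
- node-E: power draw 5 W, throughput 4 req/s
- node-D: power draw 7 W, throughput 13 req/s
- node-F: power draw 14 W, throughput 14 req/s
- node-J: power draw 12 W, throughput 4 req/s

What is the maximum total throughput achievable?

39

This is a 0-1 knapsack instance.
Allowing fractional choices, the relaxed optimum would be about 41.4, but servers are indivisible.
node-G + node-D + node-F: power draw 5 + 7 + 14 = 26 ≤ 29, throughput 12 + 13 + 14 = 39.
node-E + node-D + node-F: power draw 5 + 7 + 14 = 26 ≤ 29, throughput 4 + 13 + 14 = 31.
node-G + node-E + node-D + node-J: power draw 5 + 5 + 7 + 12 = 29 ≤ 29, throughput 12 + 4 + 13 + 4 = 33.
Best is node-G, node-D, and node-F with total throughput 39.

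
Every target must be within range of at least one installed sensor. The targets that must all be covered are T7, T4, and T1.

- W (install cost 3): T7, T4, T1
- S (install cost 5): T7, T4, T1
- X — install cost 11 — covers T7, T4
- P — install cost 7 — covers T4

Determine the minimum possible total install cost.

This is an integer covering problem.
W alone covers T7, T4, T1 — every target.
Total install cost: 3.
No cover costs less than 3.

3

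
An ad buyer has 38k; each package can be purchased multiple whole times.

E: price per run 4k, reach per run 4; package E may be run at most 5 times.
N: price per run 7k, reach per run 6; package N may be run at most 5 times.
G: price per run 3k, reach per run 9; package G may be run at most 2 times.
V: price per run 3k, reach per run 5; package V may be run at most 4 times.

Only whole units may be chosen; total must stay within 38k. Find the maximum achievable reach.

58

G has the best ratio (9/3); taking only G gives at most 2×9 = 18 (stopped by the supply cap of 2).
Mixing does better — 5×E, 2×G, and 4×V: price 38 ≤ 38, reach 5·4 + 2·9 + 4·5 = 58.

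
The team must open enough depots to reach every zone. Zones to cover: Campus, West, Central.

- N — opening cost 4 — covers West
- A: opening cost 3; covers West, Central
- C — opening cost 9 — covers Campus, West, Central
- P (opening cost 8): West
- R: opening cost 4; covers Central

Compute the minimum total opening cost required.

9

The greedy cost-per-new-zone heuristic would pick A and C for 12, but a cheaper cover exists.
C alone covers Campus, West, Central — every zone.
Total opening cost: 9.
No cover costs less than 9.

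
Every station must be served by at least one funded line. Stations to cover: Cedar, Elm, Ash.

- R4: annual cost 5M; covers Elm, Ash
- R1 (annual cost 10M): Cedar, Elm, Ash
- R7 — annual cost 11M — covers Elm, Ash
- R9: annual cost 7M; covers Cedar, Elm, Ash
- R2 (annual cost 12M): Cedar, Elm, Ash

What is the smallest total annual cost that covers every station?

This is a weighted set-cover instance.
R9 alone covers Cedar, Elm, Ash — every station.
Total annual cost: 7.
No cover costs less than 7.

7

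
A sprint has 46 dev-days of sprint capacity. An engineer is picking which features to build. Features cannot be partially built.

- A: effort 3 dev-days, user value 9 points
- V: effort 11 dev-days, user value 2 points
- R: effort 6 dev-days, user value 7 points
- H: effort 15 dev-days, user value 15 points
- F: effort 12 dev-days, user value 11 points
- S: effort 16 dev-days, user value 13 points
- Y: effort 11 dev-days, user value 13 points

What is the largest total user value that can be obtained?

50

This is an integer program with binary decision variables.
A + H + F + Y: effort 3 + 15 + 12 + 11 = 41 ≤ 46, user value 9 + 15 + 11 + 13 = 48.
A + H + S + Y: effort 3 + 15 + 16 + 11 = 45 ≤ 46, user value 9 + 15 + 13 + 13 = 50.
Best is A, H, S, and Y with total user value 50.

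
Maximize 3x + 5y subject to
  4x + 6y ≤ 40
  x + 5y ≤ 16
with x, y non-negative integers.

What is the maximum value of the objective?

30

The continuous relaxation peaks at (7.43, 1.71) with value 30.86; rounding to a feasible lattice point costs some objective.
(x,y)=(10,0): 4·10+6·0=40≤40, 1·10+5·0=10≤16, objective 30.
(x,y)=(8,1): 4·8+6·1=38≤40, 1·8+5·1=13≤16, objective 29.
(x,y)=(6,2): 4·6+6·2=36≤40, 1·6+5·2=16≤16, objective 28.
No feasible integer point exceeds 30.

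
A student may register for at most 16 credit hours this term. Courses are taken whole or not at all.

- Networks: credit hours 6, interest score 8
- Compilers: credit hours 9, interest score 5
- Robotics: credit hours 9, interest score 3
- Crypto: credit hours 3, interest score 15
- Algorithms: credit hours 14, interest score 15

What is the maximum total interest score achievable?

23

Allowing fractional choices, the relaxed optimum would be about 30.5, but courses are indivisible.
Compilers + Crypto: credit hours 9 + 3 = 12 ≤ 16, interest score 5 + 15 = 20.
Robotics + Crypto: credit hours 9 + 3 = 12 ≤ 16, interest score 3 + 15 = 18.
Networks + Crypto: credit hours 6 + 3 = 9 ≤ 16, interest score 8 + 15 = 23.
Best is Networks and Crypto with total interest score 23.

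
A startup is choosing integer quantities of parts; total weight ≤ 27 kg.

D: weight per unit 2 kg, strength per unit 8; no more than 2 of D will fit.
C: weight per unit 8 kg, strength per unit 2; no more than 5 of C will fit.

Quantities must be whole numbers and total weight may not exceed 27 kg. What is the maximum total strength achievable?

20

This is a bounded integer knapsack.
D has the best ratio (8/2); taking only D gives at most 2×8 = 16 (stopped by the supply cap of 2).
Mixing does better — 2×D and 2×C: weight 20 ≤ 27, strength 2·8 + 2·2 = 20.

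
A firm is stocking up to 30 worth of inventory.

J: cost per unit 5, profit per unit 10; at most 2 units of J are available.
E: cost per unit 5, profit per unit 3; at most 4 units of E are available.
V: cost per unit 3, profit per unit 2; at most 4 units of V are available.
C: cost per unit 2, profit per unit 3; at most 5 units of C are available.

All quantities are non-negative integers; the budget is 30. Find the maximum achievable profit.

41

J has the best ratio (10/5); taking only J gives at most 2×10 = 20 (stopped by the supply cap of 2).
Mixing does better — 2×J, 3×V, and 5×C: cost 29 ≤ 30, profit 2·10 + 3·2 + 5·3 = 41.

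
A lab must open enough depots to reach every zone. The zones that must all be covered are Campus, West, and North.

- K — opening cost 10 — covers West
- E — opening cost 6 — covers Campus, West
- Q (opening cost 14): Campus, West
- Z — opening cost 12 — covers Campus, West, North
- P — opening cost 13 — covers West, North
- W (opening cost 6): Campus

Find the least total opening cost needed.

12

The greedy cost-per-new-zone heuristic would pick E and Z for 18, but a cheaper cover exists.
Z alone covers Campus, West, North — every zone.
Total opening cost: 12.
No cover costs less than 12.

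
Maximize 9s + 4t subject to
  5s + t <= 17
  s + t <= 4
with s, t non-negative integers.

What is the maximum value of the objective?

31

(s,t)=(3,1): 5·3+1·1=16≤17, 1·3+1·1=4≤4, objective 31.
(s,t)=(3,0): 5·3+1·0=15≤17, 1·3+1·0=3≤4, objective 27.
The best lattice point is (3,1), giving 31.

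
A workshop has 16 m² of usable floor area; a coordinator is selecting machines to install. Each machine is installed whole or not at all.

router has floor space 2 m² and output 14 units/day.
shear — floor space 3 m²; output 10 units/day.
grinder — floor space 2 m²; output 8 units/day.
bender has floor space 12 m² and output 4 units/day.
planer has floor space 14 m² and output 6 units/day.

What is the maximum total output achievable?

Allowing fractional choices, the relaxed optimum would be about 35.9, but machines are indivisible.
router + shear + grinder: floor space 2 + 3 + 2 = 7 ≤ 16, output 14 + 10 + 8 = 32.
router + grinder + bender: floor space 2 + 2 + 12 = 16 ≤ 16, output 14 + 8 + 4 = 26.
router + shear: floor space 2 + 3 = 5 ≤ 16, output 14 + 10 = 24.
Best is router, shear, and grinder with total output 32.

32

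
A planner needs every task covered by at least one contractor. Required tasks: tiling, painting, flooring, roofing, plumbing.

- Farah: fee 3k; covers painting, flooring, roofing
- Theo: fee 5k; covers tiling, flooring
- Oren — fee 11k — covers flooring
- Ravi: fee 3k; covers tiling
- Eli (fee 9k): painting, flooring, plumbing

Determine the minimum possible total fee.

15

Choose Farah, Ravi, and Eli: together they cover tiling, painting, flooring, roofing, plumbing — every task.
Total fee: 3 + 3 + 9 = 15.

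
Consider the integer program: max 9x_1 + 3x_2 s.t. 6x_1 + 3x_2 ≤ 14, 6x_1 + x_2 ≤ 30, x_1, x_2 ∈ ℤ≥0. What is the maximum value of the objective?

(x_1,x_2)=(2,0) is feasible, giving 18.
(x_1,x_2)=(1,1) is feasible, giving 12.
Maximum is 18 at (x_1,x_2)=(2,0).

18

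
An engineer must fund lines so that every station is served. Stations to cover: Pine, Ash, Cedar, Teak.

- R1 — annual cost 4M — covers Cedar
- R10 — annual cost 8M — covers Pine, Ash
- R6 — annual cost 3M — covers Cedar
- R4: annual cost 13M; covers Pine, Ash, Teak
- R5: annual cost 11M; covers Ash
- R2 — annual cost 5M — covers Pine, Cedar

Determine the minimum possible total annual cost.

Choose R6 and R4: together they cover Pine, Ash, Cedar, Teak — every station.
Total annual cost: 3 + 13 = 16.

16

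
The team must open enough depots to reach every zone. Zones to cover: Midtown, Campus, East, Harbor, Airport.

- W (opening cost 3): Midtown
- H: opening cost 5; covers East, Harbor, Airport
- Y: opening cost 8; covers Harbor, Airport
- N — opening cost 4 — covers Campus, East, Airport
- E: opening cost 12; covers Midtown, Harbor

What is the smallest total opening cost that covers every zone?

12

Choose W, H, and N: together they cover Midtown, Campus, East, Harbor, Airport — every zone.
Total opening cost: 3 + 5 + 4 = 12.
No cover costs less than 12.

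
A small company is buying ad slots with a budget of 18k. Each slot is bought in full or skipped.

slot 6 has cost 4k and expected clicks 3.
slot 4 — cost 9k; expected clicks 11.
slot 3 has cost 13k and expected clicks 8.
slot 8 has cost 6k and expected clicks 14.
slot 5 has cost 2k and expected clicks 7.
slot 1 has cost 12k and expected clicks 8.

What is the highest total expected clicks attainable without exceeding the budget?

32

Allowing fractional choices, the relaxed optimum would be about 32.8, but ad slots are indivisible.
slot 4 + slot 8 + slot 5: cost 9 + 6 + 2 = 17 ≤ 18, expected clicks 11 + 14 + 7 = 32.
slot 4 + slot 8: cost 9 + 6 = 15 ≤ 18, expected clicks 11 + 14 = 25.
slot 6 + slot 8 + slot 5: cost 4 + 6 + 2 = 12 ≤ 18, expected clicks 3 + 14 + 7 = 24.
Best is slot 4, slot 8, and slot 5 with total expected clicks 32.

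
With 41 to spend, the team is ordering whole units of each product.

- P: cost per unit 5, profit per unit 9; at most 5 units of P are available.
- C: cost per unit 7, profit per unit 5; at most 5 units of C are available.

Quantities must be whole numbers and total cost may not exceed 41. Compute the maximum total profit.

55

Take 5×P and 2×C: cost 39 ≤ 41, profit 5·9 + 2·5 = 55.
P has the best ratio (9/5) and is taken to its limit of 5; remaining capacity is filled optimally with the others.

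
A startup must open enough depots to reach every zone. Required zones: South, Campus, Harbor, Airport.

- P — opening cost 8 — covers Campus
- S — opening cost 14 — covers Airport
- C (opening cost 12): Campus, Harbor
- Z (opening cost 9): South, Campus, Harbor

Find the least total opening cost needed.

23

This is an integer covering problem.
Choose S and Z: together they cover South, Campus, Harbor, Airport — every zone.
Total opening cost: 14 + 9 = 23.
No cover costs less than 23.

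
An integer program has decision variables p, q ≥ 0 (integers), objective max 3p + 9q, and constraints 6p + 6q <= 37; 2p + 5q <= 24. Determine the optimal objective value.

Relaxing integrality, the LP optimum is 43.20 at (p,q) = (0, 4.8), which is not an integer point.
(p,q)=(2,4) is feasible, giving 42.
(p,q)=(1,4) is feasible, giving 39.
(p,q)=(0,4) is feasible, giving 36.
(p,q)=(3,3) is feasible, giving 36.
Maximum is 42 at (p,q)=(2,4).

42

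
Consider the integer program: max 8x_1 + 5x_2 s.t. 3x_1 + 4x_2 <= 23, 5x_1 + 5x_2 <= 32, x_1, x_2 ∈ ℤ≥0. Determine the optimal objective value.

48

(x_1,x_2)=(6,0) is feasible, giving 48.
(x_1,x_2)=(5,1) is feasible, giving 45.
No feasible integer point exceeds 48.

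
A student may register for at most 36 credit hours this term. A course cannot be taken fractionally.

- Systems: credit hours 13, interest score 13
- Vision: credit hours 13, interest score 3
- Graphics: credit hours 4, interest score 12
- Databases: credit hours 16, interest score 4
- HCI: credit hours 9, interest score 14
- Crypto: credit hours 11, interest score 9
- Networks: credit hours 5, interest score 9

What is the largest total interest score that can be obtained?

This is a 0-1 knapsack instance.
Allowing fractional choices, the relaxed optimum would be about 52.1, but courses are indivisible.
Graphics + HCI + Crypto + Networks: credit hours 4 + 9 + 11 + 5 = 29 ≤ 36, interest score 12 + 14 + 9 + 9 = 44.
Systems + Graphics + HCI + Networks: credit hours 13 + 4 + 9 + 5 = 31 ≤ 36, interest score 13 + 12 + 14 + 9 = 48.
Systems + Graphics + Crypto + Networks: credit hours 13 + 4 + 11 + 5 = 33 ≤ 36, interest score 13 + 12 + 9 + 9 = 43.
Best is Systems, Graphics, HCI, and Networks with total interest score 48.

48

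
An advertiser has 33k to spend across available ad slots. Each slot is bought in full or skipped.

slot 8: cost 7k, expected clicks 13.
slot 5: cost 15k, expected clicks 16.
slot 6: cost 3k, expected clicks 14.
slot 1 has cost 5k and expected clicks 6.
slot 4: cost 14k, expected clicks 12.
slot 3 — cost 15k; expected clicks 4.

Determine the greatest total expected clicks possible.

This is an integer program with binary decision variables.
Take slot 8, slot 5, slot 6, and slot 1: cost 7 + 15 + 3 + 5 = 30 ≤ 33, expected clicks 13 + 16 + 14 + 6 = 49.
No other feasible combination does better.

49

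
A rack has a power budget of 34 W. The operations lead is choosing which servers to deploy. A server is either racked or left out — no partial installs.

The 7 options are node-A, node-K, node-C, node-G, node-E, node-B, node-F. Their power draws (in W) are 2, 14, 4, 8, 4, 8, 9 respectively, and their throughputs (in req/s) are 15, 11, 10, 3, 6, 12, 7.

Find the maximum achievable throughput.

node-A + node-C + node-E + node-B + node-F: power draw 2 + 4 + 4 + 8 + 9 = 27 ≤ 34, throughput 15 + 10 + 6 + 12 + 7 = 50.
node-A + node-K + node-C + node-E + node-B: power draw 2 + 14 + 4 + 4 + 8 = 32 ≤ 34, throughput 15 + 11 + 10 + 6 + 12 = 54.
Best is node-A, node-K, node-C, node-E, and node-B with total throughput 54.

54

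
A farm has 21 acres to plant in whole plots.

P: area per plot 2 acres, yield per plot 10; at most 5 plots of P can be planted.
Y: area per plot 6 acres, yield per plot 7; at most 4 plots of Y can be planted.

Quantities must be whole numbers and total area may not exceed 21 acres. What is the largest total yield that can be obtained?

4×P and 2×Y: area 20 ≤ 21, yield 4·10 + 2·7 = 54.
5×P and 1×Y: area 16 ≤ 21, yield 5·10 + 1·7 = 57.
Best is 57.

57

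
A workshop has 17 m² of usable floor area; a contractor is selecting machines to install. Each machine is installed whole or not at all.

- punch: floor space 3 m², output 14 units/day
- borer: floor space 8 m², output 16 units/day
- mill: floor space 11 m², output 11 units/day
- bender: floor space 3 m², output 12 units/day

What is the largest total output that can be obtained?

Treat it as a binary knapsack problem.
Allowing fractional choices, the relaxed optimum would be about 45.0, but machines are indivisible.
punch + mill + bender: floor space 3 + 11 + 3 = 17 ≤ 17, output 14 + 11 + 12 = 37.
punch + borer + bender: floor space 3 + 8 + 3 = 14 ≤ 17, output 14 + 16 + 12 = 42.
Best is punch, borer, and bender with total output 42.

42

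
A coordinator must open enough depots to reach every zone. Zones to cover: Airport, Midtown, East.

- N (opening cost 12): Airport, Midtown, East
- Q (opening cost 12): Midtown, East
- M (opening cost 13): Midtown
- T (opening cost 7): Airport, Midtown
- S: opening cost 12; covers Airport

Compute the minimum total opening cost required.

The greedy cost-per-new-zone heuristic would pick T and N for 19, but a cheaper cover exists.
N alone covers Airport, Midtown, East — every zone.
Total opening cost: 12.
No cover costs less than 12.

12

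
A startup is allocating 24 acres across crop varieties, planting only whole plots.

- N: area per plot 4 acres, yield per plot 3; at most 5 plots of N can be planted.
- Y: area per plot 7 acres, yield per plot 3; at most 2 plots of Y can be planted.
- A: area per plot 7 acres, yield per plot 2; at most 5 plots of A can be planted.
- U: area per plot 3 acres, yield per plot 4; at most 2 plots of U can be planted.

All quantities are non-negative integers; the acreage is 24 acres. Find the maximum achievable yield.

20

Take 4×N and 2×U: area 22 ≤ 24, yield 4·3 + 2·4 = 20.
U has the best ratio (4/3) and is taken to its limit of 2; remaining capacity is filled optimally with the others.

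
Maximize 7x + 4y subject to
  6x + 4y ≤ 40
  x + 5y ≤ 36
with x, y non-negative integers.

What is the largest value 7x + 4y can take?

46

(x,y)=(6,1): 6·6+4·1=40≤40, 1·6+5·1=11≤36, objective 46.
(x,y)=(5,2): 6·5+4·2=38≤40, 1·5+5·2=15≤36, objective 43.
(x,y)=(6,0): 6·6+4·0=36≤40, 1·6+5·0=6≤36, objective 42.
(x,y)=(5,1): 6·5+4·1=34≤40, 1·5+5·1=10≤36, objective 39.
The best lattice point is (6,1), giving 46.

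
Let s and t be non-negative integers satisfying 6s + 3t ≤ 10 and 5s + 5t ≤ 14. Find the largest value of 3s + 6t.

12

(s,t)=(0,2) is feasible, giving 12.
(s,t)=(1,1) is feasible, giving 9.
Maximum is 12 at (s,t)=(0,2).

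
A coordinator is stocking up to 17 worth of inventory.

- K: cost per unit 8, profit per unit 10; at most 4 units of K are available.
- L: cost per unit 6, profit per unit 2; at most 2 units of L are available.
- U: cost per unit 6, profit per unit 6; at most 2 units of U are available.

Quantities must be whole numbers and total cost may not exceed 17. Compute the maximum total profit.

20

1×K and 1×U: cost 14 ≤ 17, profit 1·10 + 1·6 = 16.
2×K: cost 16 ≤ 17, profit 2·10 = 20.
Best is 20.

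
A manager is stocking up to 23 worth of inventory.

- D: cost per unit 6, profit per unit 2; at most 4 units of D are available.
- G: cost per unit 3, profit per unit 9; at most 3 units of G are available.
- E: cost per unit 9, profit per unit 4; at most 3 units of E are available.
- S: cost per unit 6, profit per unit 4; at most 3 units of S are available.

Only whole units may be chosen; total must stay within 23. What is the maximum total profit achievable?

This is a bounded integer knapsack.
G has the best ratio (9/3); taking only G gives at most 3×9 = 27 (stopped by the supply cap of 3).
Mixing does better — 3×G and 2×S: cost 21 ≤ 23, profit 3·9 + 2·4 = 35.

35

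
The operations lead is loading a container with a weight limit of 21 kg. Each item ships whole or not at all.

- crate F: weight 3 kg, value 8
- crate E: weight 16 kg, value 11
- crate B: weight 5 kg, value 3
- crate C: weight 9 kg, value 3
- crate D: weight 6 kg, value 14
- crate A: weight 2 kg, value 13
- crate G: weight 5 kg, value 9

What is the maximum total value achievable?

47

Allowing fractional choices, the relaxed optimum would be about 47.4, but items are indivisible.
crate B + crate D + crate A + crate G: weight 5 + 6 + 2 + 5 = 18 ≤ 21, value 3 + 14 + 13 + 9 = 39.
crate F + crate D + crate A + crate G: weight 3 + 6 + 2 + 5 = 16 ≤ 21, value 8 + 14 + 13 + 9 = 44.
crate F + crate B + crate D + crate A + crate G: weight 3 + 5 + 6 + 2 + 5 = 21 ≤ 21, value 8 + 3 + 14 + 13 + 9 = 47.
Best is crate F, crate B, crate D, crate A, and crate G with total value 47.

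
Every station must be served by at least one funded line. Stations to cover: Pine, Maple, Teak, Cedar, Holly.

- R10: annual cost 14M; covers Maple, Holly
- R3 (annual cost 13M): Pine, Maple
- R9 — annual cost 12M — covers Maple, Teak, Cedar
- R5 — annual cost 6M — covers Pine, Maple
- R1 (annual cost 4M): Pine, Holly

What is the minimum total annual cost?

This is an integer covering problem.
Choose R9 and R1: together they cover Pine, Maple, Teak, Cedar, Holly — every station.
Total annual cost: 12 + 4 = 16.

16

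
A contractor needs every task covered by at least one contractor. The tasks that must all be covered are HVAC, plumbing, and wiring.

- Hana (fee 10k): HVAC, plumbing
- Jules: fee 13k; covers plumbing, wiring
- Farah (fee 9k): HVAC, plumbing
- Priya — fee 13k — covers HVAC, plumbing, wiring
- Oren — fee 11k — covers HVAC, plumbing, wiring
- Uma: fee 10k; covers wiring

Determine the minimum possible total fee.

This is a weighted set-cover instance.
Oren alone covers HVAC, plumbing, wiring — every task.
Total fee: 11.
No cover costs less than 11.

11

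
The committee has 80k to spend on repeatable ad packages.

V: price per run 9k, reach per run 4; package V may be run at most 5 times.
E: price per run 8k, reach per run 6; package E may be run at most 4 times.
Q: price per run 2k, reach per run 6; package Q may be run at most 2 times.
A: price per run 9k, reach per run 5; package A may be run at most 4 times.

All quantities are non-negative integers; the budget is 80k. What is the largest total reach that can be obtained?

56

This is a bounded integer knapsack.
Take 4×E, 2×Q, and 4×A: price 72 ≤ 80, reach 4·6 + 2·6 + 4·5 = 56.
Q has the best ratio (6/2) and is taken to its limit of 2; remaining capacity is filled optimally with the others.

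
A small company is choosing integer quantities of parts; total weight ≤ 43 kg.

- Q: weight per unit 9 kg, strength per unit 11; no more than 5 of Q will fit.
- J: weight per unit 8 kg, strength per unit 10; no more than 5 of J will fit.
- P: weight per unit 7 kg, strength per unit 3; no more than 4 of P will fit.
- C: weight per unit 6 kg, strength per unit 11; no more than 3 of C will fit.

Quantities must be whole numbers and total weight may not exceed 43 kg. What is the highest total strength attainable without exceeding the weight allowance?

Take 1×Q, 2×J, and 3×C: weight 43 ≤ 43, strength 1·11 + 2·10 + 3·11 = 64.
C has the best ratio (11/6) and is taken to its limit of 3; remaining capacity is filled optimally with the others.

64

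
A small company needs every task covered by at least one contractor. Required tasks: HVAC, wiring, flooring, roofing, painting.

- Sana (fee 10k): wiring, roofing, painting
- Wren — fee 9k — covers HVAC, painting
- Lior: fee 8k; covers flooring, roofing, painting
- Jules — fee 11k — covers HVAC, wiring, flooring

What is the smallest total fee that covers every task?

19

Choose Lior and Jules: together they cover HVAC, wiring, flooring, roofing, painting — every task.
Total fee: 8 + 11 = 19.
No cover costs less than 19.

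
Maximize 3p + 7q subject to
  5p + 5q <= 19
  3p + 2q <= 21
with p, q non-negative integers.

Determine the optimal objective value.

(p,q)=(0,3): 5·0+5·3=15≤19, 3·0+2·3=6≤21, objective 21.
(p,q)=(1,2): 5·1+5·2=15≤19, 3·1+2·2=7≤21, objective 17.
Maximum is 21 at (p,q)=(0,3).

21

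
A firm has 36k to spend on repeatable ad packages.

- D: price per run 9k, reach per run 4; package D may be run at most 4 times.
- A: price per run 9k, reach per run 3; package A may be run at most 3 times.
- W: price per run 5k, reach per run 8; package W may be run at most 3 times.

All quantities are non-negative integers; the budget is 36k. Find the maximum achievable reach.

32

This is a bounded integer knapsack.
1×D, 1×A, and 3×W: price 33 ≤ 36, reach 1·4 + 1·3 + 3·8 = 31.
2×D and 3×W: price 33 ≤ 36, reach 2·4 + 3·8 = 32.
Best is 32.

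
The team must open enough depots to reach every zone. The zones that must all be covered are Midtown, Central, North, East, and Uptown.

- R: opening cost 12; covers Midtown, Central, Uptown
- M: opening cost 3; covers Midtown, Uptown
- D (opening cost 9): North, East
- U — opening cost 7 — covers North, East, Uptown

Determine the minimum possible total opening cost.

Choose R and U: together they cover Midtown, Central, North, East, Uptown — every zone.
Total opening cost: 12 + 7 = 19.

19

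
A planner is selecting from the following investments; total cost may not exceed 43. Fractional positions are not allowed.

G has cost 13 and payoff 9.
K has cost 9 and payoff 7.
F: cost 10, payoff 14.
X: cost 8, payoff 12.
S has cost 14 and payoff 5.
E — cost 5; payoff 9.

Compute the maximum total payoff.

44

G + K + F + X: cost 13 + 9 + 10 + 8 = 40 ≤ 43, payoff 9 + 7 + 14 + 12 = 42.
K + F + X + E: cost 9 + 10 + 8 + 5 = 32 ≤ 43, payoff 7 + 14 + 12 + 9 = 42.
G + F + X + E: cost 13 + 10 + 8 + 5 = 36 ≤ 43, payoff 9 + 14 + 12 + 9 = 44.
Best is G, F, X, and E with total payoff 44.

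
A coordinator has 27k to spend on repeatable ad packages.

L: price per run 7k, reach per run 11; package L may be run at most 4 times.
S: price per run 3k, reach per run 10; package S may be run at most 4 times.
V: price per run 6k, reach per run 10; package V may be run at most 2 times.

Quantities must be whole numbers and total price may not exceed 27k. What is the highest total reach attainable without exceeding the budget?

62

Take 2×L and 4×S: price 26 ≤ 27, reach 2·11 + 4·10 = 62.
S has the best ratio (10/3) and is taken to its limit of 4; remaining capacity is filled optimally with the others.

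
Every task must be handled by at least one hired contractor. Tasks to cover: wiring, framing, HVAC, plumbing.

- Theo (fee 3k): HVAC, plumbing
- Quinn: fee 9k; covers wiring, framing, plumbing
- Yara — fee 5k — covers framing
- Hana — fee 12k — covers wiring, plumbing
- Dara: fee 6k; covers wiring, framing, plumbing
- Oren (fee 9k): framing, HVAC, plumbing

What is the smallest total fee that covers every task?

This is a weighted set-cover instance.
Choose Theo and Dara: together they cover wiring, framing, HVAC, plumbing — every task.
Total fee: 3 + 6 = 9.
No cover costs less than 9.

9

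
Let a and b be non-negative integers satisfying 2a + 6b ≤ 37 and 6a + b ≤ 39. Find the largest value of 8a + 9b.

Relaxing integrality, the LP optimum is 84.47 at (a,b) = (5.79, 4.24), which is not an integer point.
(a,b)=(5,4) is feasible, giving 76.
(a,b)=(6,3) is feasible, giving 75.
No feasible integer point exceeds 76.

76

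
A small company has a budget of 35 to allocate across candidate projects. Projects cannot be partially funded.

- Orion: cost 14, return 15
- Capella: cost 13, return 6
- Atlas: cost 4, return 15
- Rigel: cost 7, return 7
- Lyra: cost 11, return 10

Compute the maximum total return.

Allowing fractional choices, the relaxed optimum would be about 46.1, but projects are indivisible.
Orion + Atlas + Rigel: cost 14 + 4 + 7 = 25 ≤ 35, return 15 + 15 + 7 = 37.
Capella + Atlas + Rigel + Lyra: cost 13 + 4 + 7 + 11 = 35 ≤ 35, return 6 + 15 + 7 + 10 = 38.
Orion + Atlas + Lyra: cost 14 + 4 + 11 = 29 ≤ 35, return 15 + 15 + 10 = 40.
Best is Orion, Atlas, and Lyra with total return 40.

40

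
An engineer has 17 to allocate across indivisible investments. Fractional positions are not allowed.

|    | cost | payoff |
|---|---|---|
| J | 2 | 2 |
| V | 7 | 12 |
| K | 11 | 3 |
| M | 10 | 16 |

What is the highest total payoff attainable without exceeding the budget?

Take V and M: cost 7 + 10 = 17 ≤ 17, payoff 12 + 16 = 28.
No other feasible combination does better.

28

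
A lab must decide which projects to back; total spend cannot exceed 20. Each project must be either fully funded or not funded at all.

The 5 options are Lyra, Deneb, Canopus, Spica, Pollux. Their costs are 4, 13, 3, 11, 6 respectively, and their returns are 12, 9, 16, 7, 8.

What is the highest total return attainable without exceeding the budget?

Allowing fractional choices, the relaxed optimum would be about 40.8, but projects are indivisible.
Lyra + Canopus + Spica: cost 4 + 3 + 11 = 18 ≤ 20, return 12 + 16 + 7 = 35.
Lyra + Deneb + Canopus: cost 4 + 13 + 3 = 20 ≤ 20, return 12 + 9 + 16 = 37.
Lyra + Canopus + Pollux: cost 4 + 3 + 6 = 13 ≤ 20, return 12 + 16 + 8 = 36.
Best is Lyra, Deneb, and Canopus with total return 37.

37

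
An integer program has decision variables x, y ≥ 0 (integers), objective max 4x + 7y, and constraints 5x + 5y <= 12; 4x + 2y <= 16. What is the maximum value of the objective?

(x,y)=(0,2) is feasible, giving 14.
(x,y)=(1,1) is feasible, giving 11.
(x,y)=(0,1) is feasible, giving 7.
No feasible integer point exceeds 14.

14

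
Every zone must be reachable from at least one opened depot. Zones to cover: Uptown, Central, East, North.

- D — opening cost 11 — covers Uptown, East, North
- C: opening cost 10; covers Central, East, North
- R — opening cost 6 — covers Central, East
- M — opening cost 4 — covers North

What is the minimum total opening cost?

The greedy cost-per-new-zone heuristic would pick R, M, and D for 21, but a cheaper cover exists.
Choose D and R: together they cover Uptown, Central, East, North — every zone.
Total opening cost: 11 + 6 = 17.
No cover costs less than 17.

17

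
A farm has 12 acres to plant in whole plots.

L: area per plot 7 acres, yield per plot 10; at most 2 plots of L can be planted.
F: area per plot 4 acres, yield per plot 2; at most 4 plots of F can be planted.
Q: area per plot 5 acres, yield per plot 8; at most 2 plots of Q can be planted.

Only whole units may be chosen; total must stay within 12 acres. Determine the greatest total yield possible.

18

1×L and 1×Q: area 12 ≤ 12, yield 1·10 + 1·8 = 18.
2×Q: area 10 ≤ 12, yield 2·8 = 16.
Best is 18.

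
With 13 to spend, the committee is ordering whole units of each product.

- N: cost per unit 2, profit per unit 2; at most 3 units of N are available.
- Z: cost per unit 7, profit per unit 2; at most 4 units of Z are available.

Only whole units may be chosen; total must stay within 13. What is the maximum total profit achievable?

8

2×N and 1×Z: cost 11 ≤ 13, profit 2·2 + 1·2 = 6.
3×N and 1×Z: cost 13 ≤ 13, profit 3·2 + 1·2 = 8.
Best is 8.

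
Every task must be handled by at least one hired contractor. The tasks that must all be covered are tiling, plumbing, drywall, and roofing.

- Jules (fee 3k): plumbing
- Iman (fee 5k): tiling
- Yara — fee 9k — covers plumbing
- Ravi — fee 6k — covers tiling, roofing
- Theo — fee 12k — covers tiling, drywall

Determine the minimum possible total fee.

21

Choose Jules, Ravi, and Theo: together they cover tiling, plumbing, drywall, roofing — every task.
Total fee: 3 + 6 + 12 = 21.
No cover costs less than 21.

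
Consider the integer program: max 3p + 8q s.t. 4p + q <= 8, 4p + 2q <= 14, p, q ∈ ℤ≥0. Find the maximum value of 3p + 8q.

(p,q)=(0,7) is feasible, giving 56.
(p,q)=(0,6) is feasible, giving 48.
Maximum is 56 at (p,q)=(0,7).

56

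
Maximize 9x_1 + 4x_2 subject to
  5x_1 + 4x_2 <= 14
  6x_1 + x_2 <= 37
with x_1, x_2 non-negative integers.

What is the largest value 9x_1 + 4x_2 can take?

Relaxing integrality, the LP optimum is 25.20 at (x_1,x_2) = (2.8, 0), which is not an integer point.
(x_1,x_2)=(2,1): 5·2+4·1=14≤14, 6·2+1·1=13≤37, objective 22.
(x_1,x_2)=(2,0): 5·2+4·0=10≤14, 6·2+1·0=12≤37, objective 18.
(x_1,x_2)=(1,2): 5·1+4·2=13≤14, 6·1+1·2=8≤37, objective 17.
(x_1,x_2)=(1,1): 5·1+4·1=9≤14, 6·1+1·1=7≤37, objective 13.
No feasible integer point exceeds 22.

22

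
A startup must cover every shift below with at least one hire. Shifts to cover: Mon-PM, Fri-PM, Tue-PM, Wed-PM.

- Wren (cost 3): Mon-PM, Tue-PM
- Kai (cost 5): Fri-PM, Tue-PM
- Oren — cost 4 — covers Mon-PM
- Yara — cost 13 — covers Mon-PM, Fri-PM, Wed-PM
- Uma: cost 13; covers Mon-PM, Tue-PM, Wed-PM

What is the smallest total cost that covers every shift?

16

Choose Wren and Yara: together they cover Mon-PM, Fri-PM, Tue-PM, Wed-PM — every shift.
Total cost: 3 + 13 = 16.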